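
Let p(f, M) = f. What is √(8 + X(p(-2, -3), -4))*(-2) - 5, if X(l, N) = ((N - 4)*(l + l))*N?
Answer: -5 - 4*I*√30 ≈ -5.0 - 21.909*I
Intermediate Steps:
X(l, N) = 2*N*l*(-4 + N) (X(l, N) = ((-4 + N)*(2*l))*N = (2*l*(-4 + N))*N = 2*N*l*(-4 + N))
√(8 + X(p(-2, -3), -4))*(-2) - 5 = √(8 + 2*(-4)*(-2)*(-4 - 4))*(-2) - 5 = √(8 + 2*(-4)*(-2)*(-8))*(-2) - 5 = √(8 - 128)*(-2) - 5 = √(-120)*(-2) - 5 = (2*I*√30)*(-2) - 5 = -4*I*√30 - 5 = -5 - 4*I*√30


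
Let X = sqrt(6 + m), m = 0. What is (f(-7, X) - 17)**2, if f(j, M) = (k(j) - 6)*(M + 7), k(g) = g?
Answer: 12678 + 2808*sqrt(6) ≈ 19556.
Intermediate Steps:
X = sqrt(6) (X = sqrt(6 + 0) = sqrt(6) ≈ 2.4495)
f(j, M) = (-6 + j)*(7 + M) (f(j, M) = (j - 6)*(M + 7) = (-6 + j)*(7 + M))
(f(-7, X) - 17)**2 = ((-42 - 6*sqrt(6) + 7*(-7) + sqrt(6)*(-7)) - 17)**2 = ((-42 - 6*sqrt(6) - 49 - 7*sqrt(6)) - 17)**2 = ((-91 - 13*sqrt(6)) - 17)**2 = (-108 - 13*sqrt(6))**2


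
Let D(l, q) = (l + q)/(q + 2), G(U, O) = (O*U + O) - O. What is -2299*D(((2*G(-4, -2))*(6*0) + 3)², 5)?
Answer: -4598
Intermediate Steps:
G(U, O) = O*U (G(U, O) = (O + O*U) - O = O*U)
D(l, q) = (l + q)/(2 + q)
-2299*D(((2*G(-4, -2))*(6*0) + 3)², 5) = -2299*(((2*(-2*(-4)))*(6*0) + 3)² + 5)/(2 + 5) = -2299*(((2*8)*0 + 3)² + 5)/7 = -2299*((16*0 + 3)² + 5)/7 = -2299*((0 + 3)² + 5)/7 = -2299*(3² + 5)/7 = -2299*(9 + 5)/7 = -2299*14/7 = -2299*2 = -4598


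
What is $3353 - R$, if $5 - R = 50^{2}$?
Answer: $5848$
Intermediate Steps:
$R = -2495$ ($R = 5 - 50^{2} = 5 - 2500 = -2495$)
$3353 - R = 3353 - -2495 = 3353 + 2495 = 5848$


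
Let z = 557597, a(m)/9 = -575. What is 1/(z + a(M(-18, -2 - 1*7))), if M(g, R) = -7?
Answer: 1/552422 ≈ 1.8102e-6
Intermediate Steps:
a(m) = -5175 (a(m) = 9*(-575) = -5175)
1/(z + a(M(-18, -2 - 1*7))) = 1/(557597 - 5175) = 1/552422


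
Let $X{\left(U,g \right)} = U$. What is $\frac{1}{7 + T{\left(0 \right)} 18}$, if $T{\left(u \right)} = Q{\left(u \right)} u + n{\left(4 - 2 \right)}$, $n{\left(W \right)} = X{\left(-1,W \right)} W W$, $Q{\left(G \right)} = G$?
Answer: $- \frac{1}{65} \approx -0.015385$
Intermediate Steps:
$n{\left(W \right)} = - W^{2}$ ($n{\left(W \right)} = - W W = - W^{2}$)
$T{\left(u \right)} = -4 + u^{2}$ ($T{\left(u \right)} = u u - \left(4 - 2\right)^{2} = u^{2} - 2^{2} = u^{2} - 4 = -4 + u^{2}$)
$\frac{1}{7 + T{\left(0 \right)} 18} = \frac{1}{7 + \left(-4 + 0^{2}\right) 18} = \frac{1}{7 + \left(-4 + 0\right) 18} = \frac{1}{7 - 72} = \frac{1}{-65} = - \frac{1}{65}$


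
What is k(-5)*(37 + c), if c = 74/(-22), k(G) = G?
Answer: -1850/11 ≈ -168.18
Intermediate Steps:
c = -37/11 (c = 74*(-1/22) = -37/11 ≈ -3.3636)
k(-5)*(37 + c) = -5*(37 - 37/11) = -5*370/11 = -1850/11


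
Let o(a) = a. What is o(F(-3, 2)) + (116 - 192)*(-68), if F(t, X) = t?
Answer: 5165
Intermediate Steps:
o(F(-3, 2)) + (116 - 192)*(-68) = -3 + (116 - 192)*(-68) = -3 - 76*(-68) = -3 + 5168 = 5165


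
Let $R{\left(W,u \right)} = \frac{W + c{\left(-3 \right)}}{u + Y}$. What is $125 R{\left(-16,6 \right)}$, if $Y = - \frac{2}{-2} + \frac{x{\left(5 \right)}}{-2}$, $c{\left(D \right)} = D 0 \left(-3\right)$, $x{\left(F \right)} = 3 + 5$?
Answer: $- \frac{2000}{3} \approx -666.67$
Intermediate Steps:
$x{\left(F \right)} = 8$
$c{\left(D \right)} = 0$ ($c{\left(D \right)} = 0 \left(-3\right) = 0$)
$Y = -3$ ($Y = - \frac{2}{-2} + \frac{8}{-2} = \left(-2\right) \left(- \frac{1}{2}\right) + 8 \left(- \frac{1}{2}\right) = 1 - 4 = -3$)
$R{\left(W,u \right)} = \frac{W}{-3 + u}$ ($R{\left(W,u \right)} = \frac{W + 0}{u - 3} = \frac{W}{-3 + u}$)
$125 R{\left(-16,6 \right)} = 125 \left(- \frac{16}{-3 + 6}\right) = 125 \left(- \frac{16}{3}\right) = - \frac{2000}{3}$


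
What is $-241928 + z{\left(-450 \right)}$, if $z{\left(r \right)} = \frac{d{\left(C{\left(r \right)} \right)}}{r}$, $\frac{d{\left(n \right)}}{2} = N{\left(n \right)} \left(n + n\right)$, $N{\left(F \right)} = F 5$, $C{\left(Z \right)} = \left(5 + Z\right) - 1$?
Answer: $- \frac{11284592}{45} \approx -2.5077 \cdot 10^{5}$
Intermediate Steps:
$C{\left(Z \right)} = 4 + Z$
$N{\left(F \right)} = 5 F$
$d{\left(n \right)} = 20 n^{2}$ ($d{\left(n \right)} = 2 \cdot 5 n \left(n + n\right) = 2 \cdot 5 n 2 n = 2 \cdot 10 n^{2} = 20 n^{2}$)
$z{\left(r \right)} = \frac{20 \left(4 + r\right)^{2}}{r}$
$-241928 + z{\left(-450 \right)} = -241928 + \frac{20 \left(4 - 450\right)^{2}}{-450} = -241928 + 20 \left(- \frac{1}{450}\right) \left(-446\right)^{2} = -241928 + 20 \left(- \frac{1}{450}\right) 198916 = -241928 - \frac{397832}{45} = - \frac{11284592}{45}$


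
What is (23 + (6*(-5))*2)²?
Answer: 1369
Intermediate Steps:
(23 + (6*(-5))*2)² = (23 - 30*2)² = (23 - 60)² = (-37)² = 1369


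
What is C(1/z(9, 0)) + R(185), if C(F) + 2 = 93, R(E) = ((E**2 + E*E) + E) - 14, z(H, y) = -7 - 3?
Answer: 68712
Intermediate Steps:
z(H, y) = -10
R(E) = -14 + E + 2*E**2 (R(E) = ((E**2 + E**2) + E) - 14 = (2*E**2 + E) - 14 = (E + 2*E**2) - 14 = -14 + E + 2*E**2)
C(F) = 91 (C(F) = -2 + 93 = 91)
C(1/z(9, 0)) + R(185) = 91 + (-14 + 185 + 2*185**2) = 91 + (-14 + 185 + 2*34225) = 91 + (-14 + 185 + 68450) = 91 + 68621 = 68712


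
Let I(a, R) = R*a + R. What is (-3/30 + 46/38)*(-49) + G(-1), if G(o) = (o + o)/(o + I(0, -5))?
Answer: -30827/570 ≈ -54.082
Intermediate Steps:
I(a, R) = R + R*a
G(o) = 2*o/(-5 + o) (G(o) = (o + o)/(o - 5*(1 + 0)) = (2*o)/(o - 5*1) = (2*o)/(o - 5) = (2*o)/(-5 + o) = 2*o/(-5 + o))
(-3/30 + 46/38)*(-49) + G(-1) = (-3/30 + 46/38)*(-49) + 2*(-1)/(-5 - 1) = (-3*1/30 + 46*(1/38))*(-49) + 2*(-1)/(-6) = (-1/10 + 23/19)*(-49) + 2*(-1)*(-1/6) = (211/190)*(-49) + 1/3 = -10339/190 + 1/3 = -30827/570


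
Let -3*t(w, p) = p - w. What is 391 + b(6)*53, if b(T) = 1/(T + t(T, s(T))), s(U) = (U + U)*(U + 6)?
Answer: 15587/40 ≈ 389.67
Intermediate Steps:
s(U) = 2*U*(6 + U) (s(U) = (2*U)*(6 + U) = 2*U*(6 + U))
t(w, p) = -p/3 + w/3 (t(w, p) = -(p - w)/3 = -p/3 + w/3)
b(T) = 1/(4*T/3 - 2*T*(6 + T)/3) (b(T) = 1/(T + (-2*T*(6 + T)/3 + T/3)) = 1/(T + (T/3 - 2*T*(6 + T)/3)) = 1/(4*T/3 - 2*T*(6 + T)/3))
391 + b(6)*53 = 391 - 3/2/(6*(4 + 6))*53 = 391 - 3/2*⅙/10*53 = 391 - 3/2*⅙*⅒*53 = 391 - 1/40*53 = 391 - 53/40 = 15587/40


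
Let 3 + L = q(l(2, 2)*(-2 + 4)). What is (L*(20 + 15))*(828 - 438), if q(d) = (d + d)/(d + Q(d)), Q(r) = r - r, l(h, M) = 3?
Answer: -13650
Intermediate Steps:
Q(r) = 0
q(d) = 2 (q(d) = (d + d)/(d + 0) = (2*d)/d = 2)
L = -1 (L = -3 + 2 = -1)
(L*(20 + 15))*(828 - 438) = (-(20 + 15))*(828 - 438) = -1*35*390 = -35*390 = -13650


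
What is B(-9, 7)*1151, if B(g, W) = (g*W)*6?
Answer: -435078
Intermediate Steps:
B(g, W) = 6*W*g (B(g, W) = (W*g)*6 = 6*W*g)
B(-9, 7)*1151 = (6*7*(-9))*1151 = -378*1151 = -435078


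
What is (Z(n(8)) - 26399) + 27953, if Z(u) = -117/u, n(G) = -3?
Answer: 1593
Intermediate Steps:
(Z(n(8)) - 26399) + 27953 = (-117/(-3) - 26399) + 27953 = (-117*(-1/3) - 26399) + 27953 = (39 - 26399) + 27953 = -26360 + 27953 = 1593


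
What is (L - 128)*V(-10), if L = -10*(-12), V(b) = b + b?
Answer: 160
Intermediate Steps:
V(b) = 2*b
L = 120
(L - 128)*V(-10) = (120 - 128)*(2*(-10)) = -8*(-20) = 160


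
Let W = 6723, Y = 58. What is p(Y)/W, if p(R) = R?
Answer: 58/6723 ≈ 0.0086271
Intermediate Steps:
p(Y)/W = 58/6723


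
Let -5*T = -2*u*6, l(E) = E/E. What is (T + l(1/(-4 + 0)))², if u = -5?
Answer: 121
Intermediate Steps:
l(E) = 1
T = -12 (T = -(-2*(-5))*6/5 = -2*6 = -⅕*60 = -12)
(T + l(1/(-4 + 0)))² = (-12 + 1)² = (-11)² = 121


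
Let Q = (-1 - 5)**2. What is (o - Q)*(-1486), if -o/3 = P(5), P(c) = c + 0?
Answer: 75786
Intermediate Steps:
P(c) = c
o = -15 (o = -3*5 = -15)
Q = 36 (Q = (-6)**2 = 36)
(o - Q)*(-1486) = (-15 - 1*36)*(-1486) = (-15 - 36)*(-1486) = -51*(-1486) = 75786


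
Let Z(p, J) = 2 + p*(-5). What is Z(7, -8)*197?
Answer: -6501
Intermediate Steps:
Z(p, J) = 2 - 5*p
Z(7, -8)*197 = (2 - 5*7)*197 = (2 - 35)*197 = -33*197 = -6501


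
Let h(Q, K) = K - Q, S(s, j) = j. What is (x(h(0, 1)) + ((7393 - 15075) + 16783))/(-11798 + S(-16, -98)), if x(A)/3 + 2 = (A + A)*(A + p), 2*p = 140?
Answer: -9521/11896 ≈ -0.80035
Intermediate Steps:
p = 70 (p = (½)*140 = 70)
x(A) = -6 + 6*A*(70 + A) (x(A) = -6 + 3*((A + A)*(A + 70)) = -6 + 3*((2*A)*(70 + A)) = -6 + 3*(2*A*(70 + A)) = -6 + 6*A*(70 + A))
(x(h(0, 1)) + ((7393 - 15075) + 16783))/(-11798 + S(-16, -98)) = ((-6 + 6*(1 - 1*0)² + 420*(1 - 1*0)) + ((7393 - 15075) + 16783))/(-11798 - 98) = ((-6 + 6*(1 + 0)² + 420*(1 + 0)) + (-7682 + 16783))/(-11896) = ((-6 + 6*1² + 420*1) + 9101)*(-1/11896) = ((-6 + 6*1 + 420) + 9101)*(-1/11896) = ((-6 + 6 + 420) + 9101)*(-1/11896) = (420 + 9101)*(-1/11896) = 9521*(-1/11896) = -9521/11896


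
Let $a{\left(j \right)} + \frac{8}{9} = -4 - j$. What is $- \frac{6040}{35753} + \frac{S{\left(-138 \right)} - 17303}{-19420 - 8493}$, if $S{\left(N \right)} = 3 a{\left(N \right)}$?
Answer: $\frac{1307286823}{2993920467} \approx 0.43665$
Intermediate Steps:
$a{\left(j \right)} = - \frac{44}{9} - j$ ($a{\left(j \right)} = - \frac{8}{9} - \left(4 + j\right) = - \frac{44}{9} - j$)
$S{\left(N \right)} = - \frac{44}{3} - 3 N$ ($S{\left(N \right)} = 3 \left(- \frac{44}{9} - N\right) = - \frac{44}{3} - 3 N$)
$- \frac{6040}{35753} + \frac{S{\left(-138 \right)} - 17303}{-19420 - 8493} = - \frac{6040}{35753} + \frac{\left(- \frac{44}{3} - -414\right) - 17303}{-19420 - 8493} = \left(-6040\right) \frac{1}{35753} + \frac{\left(- \frac{44}{3} + 414\right) - 17303}{-27913} = - \frac{6040}{35753} + \left(\frac{1198}{3} - 17303\right) \left(- \frac{1}{27913}\right) = - \frac{6040}{35753} - - \frac{50711}{83739} = - \frac{6040}{35753} + \frac{50711}{83739} = \frac{1307286823}{2993920467}$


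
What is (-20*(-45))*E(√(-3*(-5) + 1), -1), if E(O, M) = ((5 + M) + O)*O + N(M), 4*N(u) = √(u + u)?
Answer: 28800 + 225*I*√2 ≈ 28800.0 + 318.2*I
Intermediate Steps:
N(u) = √2*√u/4 (N(u) = √(u + u)/4 = √(2*u)/4 = (√2*√u)/4 = √2*√u/4)
E(O, M) = O*(5 + M + O) + √2*√M/4 (E(O, M) = ((5 + M) + O)*O + √2*√M/4 = (5 + M + O)*O + √2*√M/4 = O*(5 + M + O) + √2*√M/4)
(-20*(-45))*E(√(-3*(-5) + 1), -1) = (-20*(-45))*((√(-3*(-5) + 1))² + 5*√(-3*(-5) + 1) - √(-3*(-5) + 1) + √2*√(-1)/4) = 900*((√(15 + 1))² + 5*√(15 + 1) - √(15 + 1) + √2*I/4) = 900*((√16)² + 5*√16 - √16 + I*√2/4) = 900*(4² + 5*4 - 1*4 + I*√2/4) = 900*(16 + 20 - 4 + I*√2/4) = 900*(32 + I*√2/4) = 28800 + 225*I*√2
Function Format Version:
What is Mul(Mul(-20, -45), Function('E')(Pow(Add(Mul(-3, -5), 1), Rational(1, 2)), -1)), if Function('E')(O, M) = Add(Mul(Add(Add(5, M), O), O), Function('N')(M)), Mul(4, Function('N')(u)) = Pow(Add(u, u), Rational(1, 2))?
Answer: Add(28800, Mul(225, I, Pow(2, Rational(1, 2)))) ≈ Add(28800., Mul(318.20, I))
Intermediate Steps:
Function('N')(u) = Mul(Rational(1, 4), Pow(2, Rational(1, 2)), Pow(u, Rational(1, 2))) (Function('N')(u) = Mul(Rational(1, 4), Pow(Add(u, u), Rational(1, 2))) = Mul(Rational(1, 4), Pow(Mul(2, u), Rational(1, 2))) = Mul(Rational(1, 4), Mul(Pow(2, Rational(1, 2)), Pow(u, Rational(1, 2)))) = Mul(Rational(1, 4), Pow(2, Rational(1, 2)), Pow(u, Rational(1, 2))))
Function('E')(O, M) = Add(Mul(O, Add(5, M, O)), Mul(Rational(1, 4), Pow(2, Rational(1, 2)), Pow(M, Rational(1, 2)))) (Function('E')(O, M) = Add(Mul(Add(Add(5, M), O), O), Mul(Rational(1, 4), Pow(2, Rational(1, 2)), Pow(M, Rational(1, 2)))) = Add(Mul(Add(5, M, O), O), Mul(Rational(1, 4), Pow(2, Rational(1, 2)), Pow(M, Rational(1, 2)))) = Add(Mul(O, Add(5, M, O)), Mul(Rational(1, 4), Pow(2, Rational(1, 2)), Pow(M, Rational(1, 2)))))
Mul(Mul(-20, -45), Function('E')(Pow(Add(Mul(-3, -5), 1), Rational(1, 2)), -1)) = Mul(Mul(-20, -45), Add(Pow(Pow(Add(Mul(-3, -5), 1), Rational(1, 2)), 2), Mul(5, Pow(Add(Mul(-3, -5), 1), Rational(1, 2))), Mul(-1, Pow(Add(Mul(-3, -5), 1), Rational(1, 2))), Mul(Rational(1, 4), Pow(2, Rational(1, 2)), Pow(-1, Rational(1, 2))))) = Mul(900, Add(Pow(Pow(Add(15, 1), Rational(1, 2)), 2), Mul(5, Pow(Add(15, 1), Rational(1, 2))), Mul(-1, Pow(Add(15, 1), Rational(1, 2))), Mul(Rational(1, 4), Pow(2, Rational(1, 2)), I))) = Mul(900, Add(Pow(Pow(16, Rational(1, 2)), 2), Mul(5, Pow(16, Rational(1, 2))), Mul(-1, Pow(16, Rational(1, 2))), Mul(Rational(1, 4), I, Pow(2, Rational(1, 2))))) = Mul(900, Add(Pow(4, 2), Mul(5, 4), Mul(-1, 4), Mul(Rational(1, 4), I, Pow(2, Rational(1, 2))))) = Mul(900, Add(16, 20, -4, Mul(Rational(1, 4), I, Pow(2, Rational(1, 2))))) = Mul(900, Add(32, Mul(Rational(1, 4), I, Pow(2, Rational(1, 2))))) = Add(28800, Mul(225, I, Pow(2, Rational(1, 2))))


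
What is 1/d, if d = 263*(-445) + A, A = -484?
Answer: -1/117519 ≈ -8.5093e-6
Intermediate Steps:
d = -117519 (d = 263*(-445) - 484 = -117035 - 484 = -117519)
1/d = 1/(-117519) = -1/117519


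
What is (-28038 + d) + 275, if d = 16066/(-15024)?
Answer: -208563689/7512 ≈ -27764.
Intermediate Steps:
d = -8033/7512 (d = 16066*(-1/15024) = -8033/7512 ≈ -1.0694)
(-28038 + d) + 275 = (-28038 - 8033/7512) + 275 = -210629489/7512 + 275 = -208563689/7512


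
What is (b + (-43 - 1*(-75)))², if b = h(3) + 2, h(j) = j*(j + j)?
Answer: 2704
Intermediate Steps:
h(j) = 2*j² (h(j) = j*(2*j) = 2*j²)
b = 20 (b = 2*3² + 2 = 2*9 + 2 = 18 + 2 = 20)
(b + (-43 - 1*(-75)))² = (20 + (-43 - 1*(-75)))² = (20 + (-43 + 75))² = (20 + 32)² = 52² = 2704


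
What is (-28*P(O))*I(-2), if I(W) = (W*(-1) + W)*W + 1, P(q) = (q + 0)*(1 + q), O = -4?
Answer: -336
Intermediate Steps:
P(q) = q*(1 + q)
I(W) = 1 (I(W) = (-W + W)*W + 1 = 0*W + 1 = 0 + 1 = 1)
(-28*P(O))*I(-2) = -(-112)*(1 - 4)*1 = -(-112)*(-3)*1 = -28*12*1 = -336*1 = -336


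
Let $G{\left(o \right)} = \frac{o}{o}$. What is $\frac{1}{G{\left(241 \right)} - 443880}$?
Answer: $- \frac{1}{443879} \approx -2.2529 \cdot 10^{-6}$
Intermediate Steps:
$G{\left(o \right)} = 1$
$\frac{1}{G{\left(241 \right)} - 443880} = \frac{1}{1 - 443880} = \frac{1}{-443879} = - \frac{1}{443879}$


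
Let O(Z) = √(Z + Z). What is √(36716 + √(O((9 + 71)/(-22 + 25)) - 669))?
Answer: √(330444 + 3*√3*√(-2007 + 4*√30))/3 ≈ 191.61 + 0.067123*I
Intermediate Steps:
O(Z) = √2*√Z (O(Z) = √(2*Z) = √2*√Z)
√(36716 + √(O((9 + 71)/(-22 + 25)) - 669)) = √(36716 + √(√2*√((9 + 71)/(-22 + 25)) - 669)) = √(36716 + √(√2*√(80/3) - 669)) = √(36716 + √(√2*(4*√15/3) - 669)) = √(36716 + √(4*√30/3 - 669)) = √(36716 + √(-669 + 4*√30/3))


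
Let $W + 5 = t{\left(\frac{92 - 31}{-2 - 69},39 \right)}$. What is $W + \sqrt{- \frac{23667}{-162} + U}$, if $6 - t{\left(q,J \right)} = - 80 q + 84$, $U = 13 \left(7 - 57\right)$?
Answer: $- \frac{10773}{71} + \frac{i \sqrt{163266}}{18} \approx -151.73 + 22.448 i$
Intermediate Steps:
$U = -650$ ($U = 13 \left(-50\right) = -650$)
$t{\left(q,J \right)} = -78 + 80 q$ ($t{\left(q,J \right)} = 6 - \left(- 80 q + 84\right) = 6 - \left(84 - 80 q\right) = 6 + \left(-84 + 80 q\right) = -78 + 80 q$)
$W = - \frac{10773}{71}$ ($W = -5 - \left(78 - 80 \frac{92 - 31}{-2 - 69}\right) = -5 - \left(78 - 80 \frac{61}{-71}\right) = -5 - \left(78 - 80 \cdot 61 \left(- \frac{1}{71}\right)\right) = -5 + \left(-78 + 80 \left(- \frac{61}{71}\right)\right) = -5 - \frac{10418}{71} = - \frac{10773}{71} \approx -151.73$)
$W + \sqrt{- \frac{23667}{-162} + U} = - \frac{10773}{71} + \sqrt{- \frac{23667}{-162} - 650} = - \frac{10773}{71} + \sqrt{\left(-23667\right) \left(- \frac{1}{162}\right) - 650} = - \frac{10773}{71} + \sqrt{\frac{7889}{54} - 650} = - \frac{10773}{71} + \sqrt{- \frac{27211}{54}} = - \frac{10773}{71} + \frac{i \sqrt{163266}}{18}$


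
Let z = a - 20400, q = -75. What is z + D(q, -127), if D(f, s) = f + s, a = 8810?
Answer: -11792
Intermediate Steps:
z = -11590 (z = 8810 - 20400 = -11590)
z + D(q, -127) = -11590 + (-75 - 127) = -11590 - 202 = -11792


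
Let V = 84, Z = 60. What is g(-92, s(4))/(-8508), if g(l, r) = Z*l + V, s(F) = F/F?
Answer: 453/709 ≈ 0.63893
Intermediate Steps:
s(F) = 1
g(l, r) = 84 + 60*l (g(l, r) = 60*l + 84 = 84 + 60*l)
g(-92, s(4))/(-8508) = (84 + 60*(-92))/(-8508) = (84 - 5520)*(-1/8508) = -5436*(-1/8508) = 453/709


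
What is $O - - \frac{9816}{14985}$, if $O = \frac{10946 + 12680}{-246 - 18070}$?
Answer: $- \frac{29040959}{45744210} \approx -0.63486$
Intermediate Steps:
$O = - \frac{11813}{9158}$ ($O = \frac{23626}{-18316} = 23626 \left(- \frac{1}{18316}\right) = - \frac{11813}{9158} \approx -1.2899$)
$O - - \frac{9816}{14985} = - \frac{11813}{9158} - - \frac{9816}{14985} = - \frac{11813}{9158} - \left(-9816\right) \frac{1}{14985} = - \frac{11813}{9158} - - \frac{3272}{4995} = - \frac{11813}{9158} + \frac{3272}{4995} = - \frac{29040959}{45744210}$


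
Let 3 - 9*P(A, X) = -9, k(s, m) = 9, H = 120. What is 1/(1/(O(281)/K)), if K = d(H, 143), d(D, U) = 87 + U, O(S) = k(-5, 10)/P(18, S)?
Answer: 27/920 ≈ 0.029348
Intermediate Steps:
P(A, X) = 4/3 (P(A, X) = ⅓ - ⅑*(-9) = ⅓ + 1 = 4/3)
O(S) = 27/4 (O(S) = 9/(4/3) = 9*(¾) = 27/4)
K = 230 (K = 87 + 143 = 230)
1/(1/(O(281)/K)) = 1/(1/((27/4)/230)) = 1/(1/((27/4)*(1/230))) = 1/(1/(27/920)) = 1/(920/27) = 27/920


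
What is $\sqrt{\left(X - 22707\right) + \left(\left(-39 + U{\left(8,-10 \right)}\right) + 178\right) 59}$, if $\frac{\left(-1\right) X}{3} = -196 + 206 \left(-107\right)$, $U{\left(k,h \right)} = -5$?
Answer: $\sqrt{51913} \approx 227.84$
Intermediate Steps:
$X = 66714$ ($X = - 3 \left(-196 + 206 \left(-107\right)\right) = - 3 \left(-196 - 22042\right) = \left(-3\right) \left(-22238\right) = 66714$)
$\sqrt{\left(X - 22707\right) + \left(\left(-39 + U{\left(8,-10 \right)}\right) + 178\right) 59} = \sqrt{\left(66714 - 22707\right) + \left(\left(-39 - 5\right) + 178\right) 59} = \sqrt{\left(66714 - 22707\right) + \left(-44 + 178\right) 59} = \sqrt{44007 + 134 \cdot 59} = \sqrt{44007 + 7906} = \sqrt{51913}$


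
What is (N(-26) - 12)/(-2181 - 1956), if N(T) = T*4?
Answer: 116/4137 ≈ 0.028040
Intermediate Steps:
N(T) = 4*T
(N(-26) - 12)/(-2181 - 1956) = (4*(-26) - 12)/(-2181 - 1956) = (-104 - 12)/(-4137) = -116*(-1/4137) = 116/4137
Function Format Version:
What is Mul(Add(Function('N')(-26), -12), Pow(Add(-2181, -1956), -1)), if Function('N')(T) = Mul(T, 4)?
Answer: Rational(116, 4137) ≈ 0.028040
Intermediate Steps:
Function('N')(T) = Mul(4, T)
Mul(Add(Function('N')(-26), -12), Pow(Add(-2181, -1956), -1)) = Mul(Add(Mul(4, -26), -12), Pow(Add(-2181, -1956), -1)) = Mul(Add(-104, -12), Pow(-4137, -1)) = Mul(-116, Rational(-1, 4137)) = Rational(116, 4137)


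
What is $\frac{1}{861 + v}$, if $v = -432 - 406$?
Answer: $\frac{1}{23} \approx 0.043478$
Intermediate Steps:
$v = -838$
$\frac{1}{861 + v} = \frac{1}{861 - 838} = \frac{1}{23}$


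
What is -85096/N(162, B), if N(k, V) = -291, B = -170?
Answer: 85096/291 ≈ 292.43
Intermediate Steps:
-85096/N(162, B) = -85096/(-291) = -85096*(-1/291) = 85096/291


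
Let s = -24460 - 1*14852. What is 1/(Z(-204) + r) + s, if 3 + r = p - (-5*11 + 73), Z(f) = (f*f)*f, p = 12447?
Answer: -333257180257/8477238 ≈ -39312.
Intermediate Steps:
s = -39312 (s = -24460 - 14852 = -39312)
Z(f) = f³ (Z(f) = f²*f = f³)
r = 12426 (r = -3 + (12447 - (-5*11 + 73)) = -3 + (12447 - (-55 + 73)) = -3 + (12447 - 1*18) = -3 + (12447 - 18) = -3 + 12429 = 12426)
1/(Z(-204) + r) + s = 1/((-204)³ + 12426) - 39312 = 1/(-8489664 + 12426) - 39312 = 1/(-8477238) - 39312 = -1/8477238 - 39312 = -333257180257/8477238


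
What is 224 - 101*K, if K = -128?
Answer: 13152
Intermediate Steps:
224 - 101*K = 224 - 101*(-128) = 224 + 12928 = 13152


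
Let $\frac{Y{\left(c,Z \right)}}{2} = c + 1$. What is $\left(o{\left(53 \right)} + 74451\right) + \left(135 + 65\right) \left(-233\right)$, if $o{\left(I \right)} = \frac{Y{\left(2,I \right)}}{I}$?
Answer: $\frac{1476109}{53} \approx 27851.0$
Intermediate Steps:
$Y{\left(c,Z \right)} = 2 + 2 c$ ($Y{\left(c,Z \right)} = 2 \left(c + 1\right) = 2 \left(1 + c\right) = 2 + 2 c$)
$o{\left(I \right)} = \frac{6}{I}$ ($o{\left(I \right)} = \frac{2 + 2 \cdot 2}{I} = \frac{2 + 4}{I} = \frac{6}{I}$)
$\left(o{\left(53 \right)} + 74451\right) + \left(135 + 65\right) \left(-233\right) = \left(\frac{6}{53} + 74451\right) + \left(135 + 65\right) \left(-233\right) = \left(6 \cdot \frac{1}{53} + 74451\right) + 200 \left(-233\right) = \left(\frac{6}{53} + 74451\right) - 46600 = \frac{3945909}{53} - 46600 = \frac{1476109}{53}$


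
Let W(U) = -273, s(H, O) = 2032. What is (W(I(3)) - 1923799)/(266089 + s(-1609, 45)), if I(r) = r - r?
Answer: -1924072/268121 ≈ -7.1761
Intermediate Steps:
I(r) = 0
(W(I(3)) - 1923799)/(266089 + s(-1609, 45)) = (-273 - 1923799)/(266089 + 2032) = -1924072/268121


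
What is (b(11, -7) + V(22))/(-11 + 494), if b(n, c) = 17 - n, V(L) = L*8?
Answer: 26/69 ≈ 0.37681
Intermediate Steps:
V(L) = 8*L
(b(11, -7) + V(22))/(-11 + 494) = ((17 - 1*11) + 8*22)/(-11 + 494) = ((17 - 11) + 176)/483 = (6 + 176)*(1/483) = 182*(1/483) = 26/69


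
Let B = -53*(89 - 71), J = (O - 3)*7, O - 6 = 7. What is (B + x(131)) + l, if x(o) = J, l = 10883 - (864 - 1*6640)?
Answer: 15775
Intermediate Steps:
O = 13 (O = 6 + 7 = 13)
J = 70 (J = (13 - 3)*7 = 10*7 = 70)
l = 16659 (l = 10883 - (864 - 6640) = 10883 - 1*(-5776) = 10883 + 5776 = 16659)
B = -954 (B = -53*18 = -954)
x(o) = 70
(B + x(131)) + l = (-954 + 70) + 16659 = -884 + 16659 = 15775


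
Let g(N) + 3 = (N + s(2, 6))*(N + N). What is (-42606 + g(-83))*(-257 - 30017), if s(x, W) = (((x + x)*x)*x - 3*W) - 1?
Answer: 857753242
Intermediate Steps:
s(x, W) = -1 - 3*W + 2*x³ (s(x, W) = (((2*x)*x)*x - 3*W) - 1 = ((2*x²)*x - 3*W) - 1 = (2*x³ - 3*W) - 1 = (-3*W + 2*x³) - 1 = -1 - 3*W + 2*x³)
g(N) = -3 + 2*N*(-3 + N) (g(N) = -3 + (N + (-1 - 3*6 + 2*2³))*(N + N) = -3 + (N + (-1 - 18 + 2*8))*(2*N) = -3 + (N + (-1 - 18 + 16))*(2*N) = -3 + (N - 3)*(2*N) = -3 + (-3 + N)*(2*N) = -3 + 2*N*(-3 + N))
(-42606 + g(-83))*(-257 - 30017) = (-42606 + (-3 - 6*(-83) + 2*(-83)²))*(-257 - 30017) = (-42606 + (-3 + 498 + 2*6889))*(-30274) = (-42606 + (-3 + 498 + 13778))*(-30274) = (-42606 + 14273)*(-30274) = -28333*(-30274) = 857753242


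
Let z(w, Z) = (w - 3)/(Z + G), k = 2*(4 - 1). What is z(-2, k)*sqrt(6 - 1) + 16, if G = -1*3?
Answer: 16 - 5*sqrt(5)/3 ≈ 12.273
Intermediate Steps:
G = -3
k = 6 (k = 2*3 = 6)
z(w, Z) = (-3 + w)/(-3 + Z) (z(w, Z) = (w - 3)/(Z - 3) = (-3 + w)/(-3 + Z))
z(-2, k)*sqrt(6 - 1) + 16 = ((-3 - 2)/(-3 + 6))*sqrt(6 - 1) + 16 = (-5/3)*sqrt(5) + 16 = ((1/3)*(-5))*sqrt(5) + 16 = -5*sqrt(5)/3 + 16 = 16 - 5*sqrt(5)/3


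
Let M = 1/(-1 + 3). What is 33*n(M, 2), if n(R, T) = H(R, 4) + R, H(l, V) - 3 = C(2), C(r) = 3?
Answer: 429/2 ≈ 214.50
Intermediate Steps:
H(l, V) = 6 (H(l, V) = 3 + 3 = 6)
M = ½ (M = 1/2 = ½ ≈ 0.50000)
n(R, T) = 6 + R
33*n(M, 2) = 33*(6 + ½) = 33*(13/2) = 429/2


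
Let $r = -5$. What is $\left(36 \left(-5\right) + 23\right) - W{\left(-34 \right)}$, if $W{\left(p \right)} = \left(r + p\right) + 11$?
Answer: $-129$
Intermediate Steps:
$W{\left(p \right)} = 6 + p$ ($W{\left(p \right)} = \left(-5 + p\right) + 11 = 6 + p$)
$\left(36 \left(-5\right) + 23\right) - W{\left(-34 \right)} = \left(36 \left(-5\right) + 23\right) - \left(6 - 34\right) = \left(-180 + 23\right) - -28 = -157 + 28 = -129$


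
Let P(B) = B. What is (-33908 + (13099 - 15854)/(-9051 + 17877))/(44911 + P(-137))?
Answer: -299274763/395175324 ≈ -0.75732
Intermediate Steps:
(-33908 + (13099 - 15854)/(-9051 + 17877))/(44911 + P(-137)) = (-33908 + (13099 - 15854)/(-9051 + 17877))/(44911 - 137) = (-33908 - 2755/8826)/44774 = (-33908 - 2755*1/8826)*(1/44774) = (-33908 - 2755/8826)*(1/44774) = -299274763/8826*1/44774 = -299274763/395175324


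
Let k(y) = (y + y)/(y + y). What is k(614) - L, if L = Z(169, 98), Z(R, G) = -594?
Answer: 595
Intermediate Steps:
L = -594
k(y) = 1 (k(y) = (2*y)/((2*y)) = (2*y)*(1/(2*y)) = 1)
k(614) - L = 1 - 1*(-594) = 1 + 594 = 595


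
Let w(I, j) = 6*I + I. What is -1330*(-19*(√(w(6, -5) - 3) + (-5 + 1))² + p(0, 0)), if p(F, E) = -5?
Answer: 1396500 - 202160*√39 ≈ 1.3401e+5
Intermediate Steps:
w(I, j) = 7*I
-1330*(-19*(√(w(6, -5) - 3) + (-5 + 1))² + p(0, 0)) = -1330*(-19*(√(7*6 - 3) + (-5 + 1))² - 5) = -1330*(-19*(√(42 - 3) - 4)² - 5) = -1330*(-19*(√39 - 4)² - 5) = -1330*(-19*(-4 + √39)² - 5) = -1330*(-5 - 19*(-4 + √39)²) = 6650 + 25270*(-4 + √39)²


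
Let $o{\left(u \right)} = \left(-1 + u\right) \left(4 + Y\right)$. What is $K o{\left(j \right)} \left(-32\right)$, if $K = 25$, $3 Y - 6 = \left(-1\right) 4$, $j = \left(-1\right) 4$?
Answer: $\frac{56000}{3} \approx 18667.0$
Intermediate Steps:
$j = -4$
$Y = \frac{2}{3}$ ($Y = 2 + \frac{\left(-1\right) 4}{3} = 2 + \frac{1}{3} \left(-4\right) = 2 - \frac{4}{3} = \frac{2}{3} \approx 0.66667$)
$o{\left(u \right)} = - \frac{14}{3} + \frac{14 u}{3}$ ($o{\left(u \right)} = \left(-1 + u\right) \left(4 + \frac{2}{3}\right) = \left(-1 + u\right) \frac{14}{3} = - \frac{14}{3} + \frac{14 u}{3}$)
$K o{\left(j \right)} \left(-32\right) = 25 \left(- \frac{14}{3} + \frac{14}{3} \left(-4\right)\right) \left(-32\right) = 25 \left(- \frac{14}{3} - \frac{56}{3}\right) \left(-32\right) = 25 \left(- \frac{70}{3}\right) \left(-32\right) = \left(- \frac{1750}{3}\right) \left(-32\right) = \frac{56000}{3}$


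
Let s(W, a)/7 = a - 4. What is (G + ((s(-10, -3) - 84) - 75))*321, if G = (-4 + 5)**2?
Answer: -66447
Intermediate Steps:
s(W, a) = -28 + 7*a (s(W, a) = 7*(a - 4) = 7*(-4 + a) = -28 + 7*a)
G = 1 (G = 1**2 = 1)
(G + ((s(-10, -3) - 84) - 75))*321 = (1 + (((-28 + 7*(-3)) - 84) - 75))*321 = (1 + (((-28 - 21) - 84) - 75))*321 = (1 + ((-49 - 84) - 75))*321 = (1 + (-133 - 75))*321 = (1 - 208)*321 = -207*321 = -66447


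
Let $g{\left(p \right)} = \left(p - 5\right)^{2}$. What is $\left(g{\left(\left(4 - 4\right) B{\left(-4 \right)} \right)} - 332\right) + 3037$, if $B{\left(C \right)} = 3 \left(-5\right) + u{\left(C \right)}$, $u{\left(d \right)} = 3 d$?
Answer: $2730$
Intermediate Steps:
$B{\left(C \right)} = -15 + 3 C$ ($B{\left(C \right)} = 3 \left(-5\right) + 3 C = -15 + 3 C$)
$g{\left(p \right)} = \left(-5 + p\right)^{2}$ ($g{\left(p \right)} = \left(p + \left(-5 + 0\right)\right)^{2} = \left(p - 5\right)^{2} = \left(-5 + p\right)^{2}$)
$\left(g{\left(\left(4 - 4\right) B{\left(-4 \right)} \right)} - 332\right) + 3037 = \left(\left(-5 + \left(4 - 4\right) \left(-15 + 3 \left(-4\right)\right)\right)^{2} - 332\right) + 3037 = \left(\left(-5 + 0 \left(-15 - 12\right)\right)^{2} - 332\right) + 3037 = \left(\left(-5 + 0 \left(-27\right)\right)^{2} - 332\right) + 3037 = \left(\left(-5 + 0\right)^{2} - 332\right) + 3037 = \left(\left(-5\right)^{2} - 332\right) + 3037 = \left(25 - 332\right) + 3037 = -307 + 3037 = 2730$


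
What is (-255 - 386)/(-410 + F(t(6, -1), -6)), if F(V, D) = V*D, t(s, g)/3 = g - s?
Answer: 641/284 ≈ 2.2570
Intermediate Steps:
t(s, g) = -3*s + 3*g (t(s, g) = 3*(g - s) = -3*s + 3*g)
F(V, D) = D*V
(-255 - 386)/(-410 + F(t(6, -1), -6)) = (-255 - 386)/(-410 - 6*(-3*6 + 3*(-1))) = -641/(-410 - 6*(-18 - 3)) = -641/(-410 - 6*(-21)) = -641/(-410 + 126) = -641/(-284) = -641*(-1/284) = 641/284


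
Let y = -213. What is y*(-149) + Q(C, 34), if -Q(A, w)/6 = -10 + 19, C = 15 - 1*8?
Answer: 31683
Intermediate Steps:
C = 7 (C = 15 - 8 = 7)
Q(A, w) = -54 (Q(A, w) = -6*(-10 + 19) = -6*9 = -54)
y*(-149) + Q(C, 34) = -213*(-149) - 54 = 31737 - 54 = 31683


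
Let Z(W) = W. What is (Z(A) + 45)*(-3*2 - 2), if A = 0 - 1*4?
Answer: -328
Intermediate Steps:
A = -4 (A = 0 - 4 = -4)
(Z(A) + 45)*(-3*2 - 2) = (-4 + 45)*(-3*2 - 2) = 41*(-6 - 2) = 41*(-8) = -328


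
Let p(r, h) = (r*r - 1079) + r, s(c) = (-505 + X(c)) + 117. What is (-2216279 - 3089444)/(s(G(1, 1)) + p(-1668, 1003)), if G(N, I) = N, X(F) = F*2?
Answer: -5305723/2779091 ≈ -1.9092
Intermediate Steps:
X(F) = 2*F
s(c) = -388 + 2*c (s(c) = (-505 + 2*c) + 117 = -388 + 2*c)
p(r, h) = -1079 + r + r**2 (p(r, h) = (r**2 - 1079) + r = (-1079 + r**2) + r = -1079 + r + r**2)
(-2216279 - 3089444)/(s(G(1, 1)) + p(-1668, 1003)) = (-2216279 - 3089444)/((-388 + 2*1) + (-1079 - 1668 + (-1668)**2)) = -5305723/((-388 + 2) + (-1079 - 1668 + 2782224)) = -5305723/(-386 + 2779477) = -5305723/2779091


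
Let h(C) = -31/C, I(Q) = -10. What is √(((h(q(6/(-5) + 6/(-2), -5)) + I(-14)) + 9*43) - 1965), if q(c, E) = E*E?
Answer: I*√39731/5 ≈ 39.865*I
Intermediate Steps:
q(c, E) = E²
√(((h(q(6/(-5) + 6/(-2), -5)) + I(-14)) + 9*43) - 1965) = √(((-31/((-5)²) - 10) + 9*43) - 1965) = √(((-31/25 - 10) + 387) - 1965) = √((-281/25 + 387) - 1965) = √(9394/25 - 1965) = √(-39731/25) = I*√39731/5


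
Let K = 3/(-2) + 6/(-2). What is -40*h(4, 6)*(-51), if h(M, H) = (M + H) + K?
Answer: 11220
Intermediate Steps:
K = -9/2 (K = 3*(-½) + 6*(-½) = -3/2 - 3 = -9/2 ≈ -4.5000)
h(M, H) = -9/2 + H + M (h(M, H) = (M + H) - 9/2 = (H + M) - 9/2 = -9/2 + H + M)
-40*h(4, 6)*(-51) = -40*(-9/2 + 6 + 4)*(-51) = -40*11/2*(-51) = -220*(-51) = 11220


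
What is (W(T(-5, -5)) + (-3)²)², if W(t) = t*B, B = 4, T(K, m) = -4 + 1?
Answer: 9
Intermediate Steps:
T(K, m) = -3
W(t) = 4*t (W(t) = t*4 = 4*t)
(W(T(-5, -5)) + (-3)²)² = (4*(-3) + (-3)²)² = (-12 + 9)² = (-3)² = 9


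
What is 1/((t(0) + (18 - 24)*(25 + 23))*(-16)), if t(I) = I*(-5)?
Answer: 1/4608 ≈ 0.00021701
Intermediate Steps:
t(I) = -5*I
1/((t(0) + (18 - 24)*(25 + 23))*(-16)) = 1/((-5*0 + (18 - 24)*(25 + 23))*(-16)) = 1/((0 - 6*48)*(-16)) = 1/((0 - 288)*(-16)) = 1/(-288*(-16)) = 1/4608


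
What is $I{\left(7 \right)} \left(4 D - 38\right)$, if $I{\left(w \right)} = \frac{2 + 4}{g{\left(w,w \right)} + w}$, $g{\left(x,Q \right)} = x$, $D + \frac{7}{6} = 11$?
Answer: $\frac{4}{7} \approx 0.57143$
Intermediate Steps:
$D = \frac{59}{6}$ ($D = - \frac{7}{6} + 11 = \frac{59}{6} \approx 9.8333$)
$I{\left(w \right)} = \frac{3}{w}$ ($I{\left(w \right)} = \frac{2 + 4}{w + w} = \frac{6}{2 w} = 6 \frac{1}{2 w} = \frac{3}{w}$)
$I{\left(7 \right)} \left(4 D - 38\right) = \frac{3}{7} \left(4 \cdot \frac{59}{6} - 38\right) = 3 \cdot \frac{1}{7} \left(\frac{118}{3} - 38\right) = \frac{3}{7} \cdot \frac{4}{3} = \frac{4}{7}$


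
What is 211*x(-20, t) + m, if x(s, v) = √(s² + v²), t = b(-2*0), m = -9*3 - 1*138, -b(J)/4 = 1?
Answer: -165 + 844*√26 ≈ 4138.6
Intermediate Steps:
b(J) = -4 (b(J) = -4*1 = -4)
m = -165 (m = -27 - 138 = -165)
t = -4
211*x(-20, t) + m = 211*√((-20)² + (-4)²) - 165 = 211*√(400 + 16) - 165 = 211*√416 - 165 = 211*(4*√26) - 165 = 844*√26 - 165 = -165 + 844*√26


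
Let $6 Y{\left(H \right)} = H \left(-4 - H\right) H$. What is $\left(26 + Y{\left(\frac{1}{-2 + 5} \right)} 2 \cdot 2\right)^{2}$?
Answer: $\frac{4326400}{6561} \approx 659.41$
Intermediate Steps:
$Y{\left(H \right)} = \frac{H^{2} \left(-4 - H\right)}{6}$ ($Y{\left(H \right)} = \frac{H \left(-4 - H\right) H}{6} = \frac{H^{2} \left(-4 - H\right)}{6}$)
$\left(26 + Y{\left(\frac{1}{-2 + 5} \right)} 2 \cdot 2\right)^{2} = \left(26 + \frac{\left(\frac{1}{-2 + 5}\right)^{2} \left(-4 - \frac{1}{-2 + 5}\right)}{6} \cdot 2 \cdot 2\right)^{2} = \left(26 + \frac{\left(\frac{1}{3}\right)^{2} \left(-4 - \frac{1}{3}\right)}{6} \cdot 2 \cdot 2\right)^{2} = \left(26 + \frac{-4 - \frac{1}{3}}{6 \cdot 9} \cdot 2 \cdot 2\right)^{2} = \left(26 + \frac{1}{6} \cdot \frac{1}{9} \left(-4 - \frac{1}{3}\right) 2 \cdot 2\right)^{2} = \left(26 + \frac{1}{6} \cdot \frac{1}{9} \left(- \frac{13}{3}\right) 2 \cdot 2\right)^{2} = \left(26 + \left(- \frac{13}{162}\right) 2 \cdot 2\right)^{2} = \left(26 - \frac{26}{81}\right)^{2} = \left(\frac{2080}{81}\right)^{2} = \frac{4326400}{6561}$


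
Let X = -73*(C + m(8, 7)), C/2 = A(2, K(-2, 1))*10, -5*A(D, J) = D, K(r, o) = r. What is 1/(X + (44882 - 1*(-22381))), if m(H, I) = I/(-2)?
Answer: 2/136205 ≈ 1.4684e-5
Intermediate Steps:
m(H, I) = -I/2 (m(H, I) = I*(-½) = -I/2)
A(D, J) = -D/5
C = -8 (C = 2*(-⅕*2*10) = 2*(-⅖*10) = 2*(-4) = -8)
X = 1679/2 (X = -73*(-8 - ½*7) = -73*(-8 - 7/2) = -73*(-23/2) = 1679/2 ≈ 839.50)
1/(X + (44882 - 1*(-22381))) = 1/(1679/2 + (44882 - 1*(-22381))) = 1/(1679/2 + (44882 + 22381)) = 1/(1679/2 + 67263) = 1/(136205/2) = 2/136205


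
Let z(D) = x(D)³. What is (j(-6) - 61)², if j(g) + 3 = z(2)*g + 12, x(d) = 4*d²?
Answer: 606538384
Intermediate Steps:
z(D) = 64*D⁶ (z(D) = (4*D²)³ = 64*D⁶)
j(g) = 9 + 4096*g (j(g) = -3 + ((64*2⁶)*g + 12) = -3 + ((64*64)*g + 12) = -3 + (4096*g + 12) = -3 + (12 + 4096*g) = 9 + 4096*g)
(j(-6) - 61)² = ((9 + 4096*(-6)) - 61)² = ((9 - 24576) - 61)² = (-24567 - 61)² = (-24628)² = 606538384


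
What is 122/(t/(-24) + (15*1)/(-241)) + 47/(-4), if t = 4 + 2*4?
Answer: -247953/1084 ≈ -228.74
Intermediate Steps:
t = 12 (t = 4 + 8 = 12)
122/(t/(-24) + (15*1)/(-241)) + 47/(-4) = 122/(12/(-24) + (15*1)/(-241)) + 47/(-4) = 122/(12*(-1/24) + 15*(-1/241)) + 47*(-1/4) = 122/(-1/2 - 15/241) - 47/4 = 122/(-271/482) - 47/4 = 122*(-482/271) - 47/4 = -58804/271 - 47/4 = -247953/1084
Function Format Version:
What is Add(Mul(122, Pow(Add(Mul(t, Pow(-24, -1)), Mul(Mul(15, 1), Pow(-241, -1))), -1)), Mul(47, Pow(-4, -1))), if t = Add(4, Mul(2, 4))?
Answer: Rational(-247953, 1084) ≈ -228.74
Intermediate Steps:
t = 12 (t = Add(4, 8) = 12)
Add(Mul(122, Pow(Add(Mul(t, Pow(-24, -1)), Mul(Mul(15, 1), Pow(-241, -1))), -1)), Mul(47, Pow(-4, -1))) = Add(Mul(122, Pow(Add(Mul(12, Pow(-24, -1)), Mul(Mul(15, 1), Pow(-241, -1))), -1)), Mul(47, Pow(-4, -1))) = Add(Mul(122, Pow(Add(Mul(12, Rational(-1, 24)), Mul(15, Rational(-1, 241))), -1)), Mul(47, Rational(-1, 4))) = Add(Mul(122, Pow(Add(Rational(-1, 2), Rational(-15, 241)), -1)), Rational(-47, 4)) = Add(Mul(122, Pow(Rational(-271, 482), -1)), Rational(-47, 4)) = Add(Mul(122, Rational(-482, 271)), Rational(-47, 4)) = Add(Rational(-58804, 271), Rational(-47, 4)) = Rational(-247953, 1084)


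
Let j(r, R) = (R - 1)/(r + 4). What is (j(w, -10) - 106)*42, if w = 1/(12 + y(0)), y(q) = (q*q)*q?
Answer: -31956/7 ≈ -4565.1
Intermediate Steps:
y(q) = q³ (y(q) = q²*q = q³)
w = 1/12 (w = 1/(12 + 0³) = 1/(12 + 0) = 1/12 ≈ 0.083333)
j(r, R) = (-1 + R)/(4 + r)
(j(w, -10) - 106)*42 = ((-1 - 10)/(4 + 1/12) - 106)*42 = (-11/(49/12) - 106)*42 = ((12/49)*(-11) - 106)*42 = (-132/49 - 106)*42 = -5326/49*42 = -31956/7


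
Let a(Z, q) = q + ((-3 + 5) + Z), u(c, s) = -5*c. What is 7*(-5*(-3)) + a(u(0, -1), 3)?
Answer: 110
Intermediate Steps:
a(Z, q) = 2 + Z + q (a(Z, q) = q + (2 + Z) = 2 + Z + q)
7*(-5*(-3)) + a(u(0, -1), 3) = 7*(-5*(-3)) + (2 - 5*0 + 3) = 7*15 + (2 + 0 + 3) = 105 + 5 = 110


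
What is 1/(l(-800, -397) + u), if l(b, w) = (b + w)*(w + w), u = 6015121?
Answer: 1/6965539 ≈ 1.4356e-7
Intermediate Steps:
l(b, w) = 2*w*(b + w) (l(b, w) = (b + w)*(2*w) = 2*w*(b + w))
1/(l(-800, -397) + u) = 1/(2*(-397)*(-800 - 397) + 6015121) = 1/(2*(-397)*(-1197) + 6015121) = 1/(950418 + 6015121) = 1/6965539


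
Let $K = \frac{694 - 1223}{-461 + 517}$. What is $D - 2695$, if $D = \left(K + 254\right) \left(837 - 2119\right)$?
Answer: $- \frac{8853955}{28} \approx -3.1621 \cdot 10^{5}$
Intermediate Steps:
$K = - \frac{529}{56} \approx -9.4464$
$D = - \frac{8778495}{28}$ ($D = \left(- \frac{529}{56} + 254\right) \left(837 - 2119\right) = \frac{13695}{56} \left(-1282\right) = - \frac{8778495}{28} \approx -3.1352 \cdot 10^{5}$)
$D - 2695 = - \frac{8778495}{28} - 2695 = - \frac{8853955}{28}$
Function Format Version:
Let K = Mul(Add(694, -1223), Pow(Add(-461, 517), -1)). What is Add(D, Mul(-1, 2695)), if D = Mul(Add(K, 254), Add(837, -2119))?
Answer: Rational(-8853955, 28) ≈ -3.1621e+5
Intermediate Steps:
K = Rational(-529, 56) (K = Mul(-529, Pow(56, -1)) = Mul(-529, Rational(1, 56)) = Rational(-529, 56) ≈ -9.4464)
D = Rational(-8778495, 28) (D = Mul(Add(Rational(-529, 56), 254), Add(837, -2119)) = Mul(Rational(13695, 56), -1282) = Rational(-8778495, 28) ≈ -3.1352e+5)
Add(D, Mul(-1, 2695)) = Add(Rational(-8778495, 28), Mul(-1, 2695)) = Add(Rational(-8778495, 28), -2695) = Rational(-8853955, 28)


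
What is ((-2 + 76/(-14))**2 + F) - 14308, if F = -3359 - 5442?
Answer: -1129637/49 ≈ -23054.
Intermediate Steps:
F = -8801
((-2 + 76/(-14))**2 + F) - 14308 = ((-2 + 76/(-14))**2 - 8801) - 14308 = ((-2 + 76*(-1/14))**2 - 8801) - 14308 = ((-2 - 38/7)**2 - 8801) - 14308 = ((-52/7)**2 - 8801) - 14308 = (2704/49 - 8801) - 14308 = -428545/49 - 14308 = -1129637/49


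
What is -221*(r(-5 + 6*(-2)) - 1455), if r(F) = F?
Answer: 325312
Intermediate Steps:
-221*(r(-5 + 6*(-2)) - 1455) = -221*((-5 + 6*(-2)) - 1455) = -221*((-5 - 12) - 1455) = -221*(-17 - 1455) = -221*(-1472) = 325312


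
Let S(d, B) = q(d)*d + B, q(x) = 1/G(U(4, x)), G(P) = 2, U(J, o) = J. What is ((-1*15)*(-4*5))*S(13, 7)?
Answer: 4050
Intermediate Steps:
q(x) = ½ (q(x) = 1/2 = ½)
S(d, B) = B + d/2 (S(d, B) = d/2 + B = B + d/2)
((-1*15)*(-4*5))*S(13, 7) = ((-1*15)*(-4*5))*(7 + (½)*13) = (-15*(-20))*(7 + 13/2) = 300*(27/2) = 4050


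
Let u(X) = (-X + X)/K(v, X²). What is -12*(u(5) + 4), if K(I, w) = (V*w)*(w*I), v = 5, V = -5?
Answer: -48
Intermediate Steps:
K(I, w) = -5*I*w² (K(I, w) = (-5*w)*(w*I) = (-5*w)*(I*w) = -5*I*w²)
u(X) = 0 (u(X) = (-X + X)/((-5*5*(X²)²)) = 0/((-5*5*X⁴)) = 0/((-25*X⁴)) = 0*(-1/(25*X⁴)) = 0)
-12*(u(5) + 4) = -12*(0 + 4) = -12*4 = -48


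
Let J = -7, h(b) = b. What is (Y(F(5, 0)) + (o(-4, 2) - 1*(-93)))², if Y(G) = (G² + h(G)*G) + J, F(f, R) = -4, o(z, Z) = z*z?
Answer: 17956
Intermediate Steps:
o(z, Z) = z²
Y(G) = -7 + 2*G² (Y(G) = (G² + G*G) - 7 = (G² + G²) - 7 = 2*G² - 7 = -7 + 2*G²)
(Y(F(5, 0)) + (o(-4, 2) - 1*(-93)))² = ((-7 + 2*(-4)²) + ((-4)² - 1*(-93)))² = ((-7 + 2*16) + (16 + 93))² = ((-7 + 32) + 109)² = (25 + 109)² = 134² = 17956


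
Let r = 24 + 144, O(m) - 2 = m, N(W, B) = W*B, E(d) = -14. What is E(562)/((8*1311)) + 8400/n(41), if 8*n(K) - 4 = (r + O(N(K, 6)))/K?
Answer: 722413237/152076 ≈ 4750.3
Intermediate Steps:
N(W, B) = B*W
O(m) = 2 + m
r = 168
n(K) = ½ + (170 + 6*K)/(8*K) (n(K) = ½ + ((168 + (2 + 6*K))/K)/8 = ½ + ((170 + 6*K)/K)/8 = ½ + (170 + 6*K)/(8*K))
E(562)/((8*1311)) + 8400/n(41) = -14/(8*1311) + 8400/(((5/4)*(17 + 41)/41)) = -14/10488 + 8400/(((5/4)*(1/41)*58)) = -14*1/10488 + 8400/(145/82) = -7/5244 + 8400*(82/145) = -7/5244 + 137760/29 = 722413237/152076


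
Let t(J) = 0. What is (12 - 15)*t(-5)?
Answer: 0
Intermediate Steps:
(12 - 15)*t(-5) = (12 - 15)*0 = -3*0 = 0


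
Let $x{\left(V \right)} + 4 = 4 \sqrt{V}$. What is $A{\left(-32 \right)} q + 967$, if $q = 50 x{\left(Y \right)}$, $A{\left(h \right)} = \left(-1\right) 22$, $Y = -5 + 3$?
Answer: $5367 - 4400 i \sqrt{2} \approx 5367.0 - 6222.5 i$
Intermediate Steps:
$Y = -2$
$x{\left(V \right)} = -4 + 4 \sqrt{V}$
$A{\left(h \right)} = -22$
$q = -200 + 200 i \sqrt{2}$ ($q = 50 \left(-4 + 4 \sqrt{-2}\right) = 50 \left(-4 + 4 i \sqrt{2}\right) = -200 + 200 i \sqrt{2} \approx -200.0 + 282.84 i$)
$A{\left(-32 \right)} q + 967 = - 22 \left(-200 + 200 i \sqrt{2}\right) + 967 = \left(4400 - 4400 i \sqrt{2}\right) + 967 = 5367 - 4400 i \sqrt{2}$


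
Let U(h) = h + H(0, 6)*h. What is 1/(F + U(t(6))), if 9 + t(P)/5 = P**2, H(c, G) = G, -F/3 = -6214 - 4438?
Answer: 1/32901 ≈ 3.0394e-5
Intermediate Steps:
F = 31956 (F = -3*(-6214 - 4438) = -3*(-10652) = 31956)
t(P) = -45 + 5*P**2
U(h) = 7*h (U(h) = h + 6*h = 7*h)
1/(F + U(t(6))) = 1/(31956 + 7*(-45 + 5*6**2)) = 1/(31956 + 7*(-45 + 5*36)) = 1/(31956 + 7*(-45 + 180)) = 1/(31956 + 7*135) = 1/(31956 + 945) = 1/32901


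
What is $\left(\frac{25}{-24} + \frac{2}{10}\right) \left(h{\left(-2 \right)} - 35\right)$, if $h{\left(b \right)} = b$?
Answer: $\frac{3737}{120} \approx 31.142$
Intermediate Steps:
$\left(\frac{25}{-24} + \frac{2}{10}\right) \left(h{\left(-2 \right)} - 35\right) = \left(\frac{25}{-24} + \frac{2}{10}\right) \left(-2 - 35\right) = \left(25 \left(- \frac{1}{24}\right) + 2 \cdot \frac{1}{10}\right) \left(-37\right) = \left(- \frac{25}{24} + \frac{1}{5}\right) \left(-37\right) = \left(- \frac{101}{120}\right) \left(-37\right) = \frac{3737}{120}$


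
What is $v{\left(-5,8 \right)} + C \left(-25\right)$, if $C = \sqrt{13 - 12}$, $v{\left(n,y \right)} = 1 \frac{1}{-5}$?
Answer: $- \frac{126}{5} \approx -25.2$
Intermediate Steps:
$v{\left(n,y \right)} = - \frac{1}{5}$ ($v{\left(n,y \right)} = 1 \left(- \frac{1}{5}\right) = - \frac{1}{5}$)
$C = 1$ ($C = \sqrt{1} = 1$)
$v{\left(-5,8 \right)} + C \left(-25\right) = - \frac{1}{5} + 1 \left(-25\right) = - \frac{1}{5} - 25 = - \frac{126}{5}$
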